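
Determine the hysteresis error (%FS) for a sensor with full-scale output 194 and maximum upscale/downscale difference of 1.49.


Hysteresis = (max difference / full scale) * 100%.
H = (1.49 / 194) * 100
H = 0.768 %FS

0.768 %FS


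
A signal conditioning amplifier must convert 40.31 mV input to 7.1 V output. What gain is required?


Gain = Vout / Vin (converting to same units).
G = 7.1 V / 40.31 mV
G = 7100.0 mV / 40.31 mV
G = 176.13

176.13


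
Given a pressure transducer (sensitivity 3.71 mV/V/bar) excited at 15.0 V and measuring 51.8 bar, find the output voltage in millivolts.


Output = sensitivity * Vex * P.
Vout = 3.71 * 15.0 * 51.8
Vout = 55.65 * 51.8
Vout = 2882.67 mV

2882.67 mV


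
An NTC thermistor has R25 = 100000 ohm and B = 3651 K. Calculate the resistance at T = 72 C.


NTC thermistor equation: Rt = R25 * exp(B * (1/T - 1/T25)).
T in Kelvin: 345.15 K, T25 = 298.15 K
1/T - 1/T25 = 1/345.15 - 1/298.15 = -0.00045673
B * (1/T - 1/T25) = 3651 * -0.00045673 = -1.6675
Rt = 100000 * exp(-1.6675) = 18871.7 ohm

18871.7 ohm


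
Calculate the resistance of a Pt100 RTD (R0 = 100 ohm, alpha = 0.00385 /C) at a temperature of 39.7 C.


The RTD equation: Rt = R0 * (1 + alpha * T).
Rt = 100 * (1 + 0.00385 * 39.7)
Rt = 100 * (1 + 0.152845)
Rt = 100 * 1.152845
Rt = 115.285 ohm

115.285 ohm


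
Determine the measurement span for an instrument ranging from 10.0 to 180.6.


Span = upper range - lower range.
Span = 180.6 - (10.0)
Span = 170.6

170.6


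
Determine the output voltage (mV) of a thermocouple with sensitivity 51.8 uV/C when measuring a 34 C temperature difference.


The thermocouple output V = sensitivity * dT.
V = 51.8 uV/C * 34 C
V = 1761.2 uV
V = 1.761 mV

1.761 mV


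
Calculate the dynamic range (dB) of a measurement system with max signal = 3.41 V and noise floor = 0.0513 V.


Dynamic range = 20 * log10(Vmax / Vnoise).
DR = 20 * log10(3.41 / 0.0513)
DR = 20 * log10(66.47)
DR = 36.45 dB

36.45 dB


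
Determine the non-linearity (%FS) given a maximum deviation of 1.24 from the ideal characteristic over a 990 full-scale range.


Linearity error = (max deviation / full scale) * 100%.
Linearity = (1.24 / 990) * 100
Linearity = 0.125 %FS

0.125 %FS


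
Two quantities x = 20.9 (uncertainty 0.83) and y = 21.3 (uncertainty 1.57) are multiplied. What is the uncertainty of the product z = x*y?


For a product z = x*y, the relative uncertainty is:
uz/z = sqrt((ux/x)^2 + (uy/y)^2)
Relative uncertainties: ux/x = 0.83/20.9 = 0.039713
uy/y = 1.57/21.3 = 0.073709
z = 20.9 * 21.3 = 445.2
uz = 445.2 * sqrt(0.039713^2 + 0.073709^2) = 37.273

37.273


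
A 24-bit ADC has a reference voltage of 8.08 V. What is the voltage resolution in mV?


The resolution (LSB) of an ADC is Vref / 2^n.
LSB = 8.08 / 2^24
LSB = 8.08 / 16777216
LSB = 4.8e-07 V = 0.00048161 mV

0.00048161 mV


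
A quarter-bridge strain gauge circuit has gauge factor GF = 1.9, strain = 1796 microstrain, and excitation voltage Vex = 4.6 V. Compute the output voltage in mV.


Quarter bridge output: Vout = (GF * epsilon * Vex) / 4.
Vout = (1.9 * 1796e-6 * 4.6) / 4
Vout = 0.01569704 / 4 V
Vout = 0.00392426 V = 3.9243 mV

3.9243 mV


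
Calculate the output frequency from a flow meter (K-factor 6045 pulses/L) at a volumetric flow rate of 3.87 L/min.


Frequency = K * Q / 60 (converting L/min to L/s).
f = 6045 * 3.87 / 60
f = 23394.15 / 60
f = 389.9 Hz

389.9 Hz


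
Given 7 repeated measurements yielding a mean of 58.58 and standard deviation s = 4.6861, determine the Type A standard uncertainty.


The standard uncertainty for Type A evaluation is u = s / sqrt(n).
u = 4.6861 / sqrt(7)
u = 4.6861 / 2.6458
u = 1.7712

1.7712


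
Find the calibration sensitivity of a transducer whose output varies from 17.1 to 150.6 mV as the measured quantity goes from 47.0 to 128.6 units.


Sensitivity = (y2 - y1) / (x2 - x1).
S = (150.6 - 17.1) / (128.6 - 47.0)
S = 133.5 / 81.6
S = 1.636 mV/unit

1.636 mV/unit


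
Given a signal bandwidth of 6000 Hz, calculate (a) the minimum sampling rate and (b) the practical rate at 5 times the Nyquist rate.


By Nyquist theorem, fs_min = 2 * fmax.
fs_min = 2 * 6000 = 12000 Hz
Practical rate = 5 * fs_min = 5 * 12000 = 60000 Hz

fs_min = 12000 Hz, fs_practical = 60000 Hz


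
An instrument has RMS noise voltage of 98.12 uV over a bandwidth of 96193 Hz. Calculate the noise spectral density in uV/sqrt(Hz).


Noise spectral density = Vrms / sqrt(BW).
NSD = 98.12 / sqrt(96193)
NSD = 98.12 / 310.15
NSD = 0.3164 uV/sqrt(Hz)

0.3164 uV/sqrt(Hz)


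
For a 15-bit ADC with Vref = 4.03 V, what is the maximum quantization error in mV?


The maximum quantization error is +/- LSB/2.
LSB = Vref / 2^n = 4.03 / 32768 = 0.00012299 V
Max error = LSB / 2 = 0.00012299 / 2 = 6.149e-05 V
Max error = 0.0615 mV

0.0615 mV


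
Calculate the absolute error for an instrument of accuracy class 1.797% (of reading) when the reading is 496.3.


Absolute error = (accuracy% / 100) * reading.
Error = (1.797 / 100) * 496.3
Error = 0.01797 * 496.3
Error = 8.9185

8.9185


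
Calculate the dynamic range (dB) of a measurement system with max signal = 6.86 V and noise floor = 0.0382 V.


Dynamic range = 20 * log10(Vmax / Vnoise).
DR = 20 * log10(6.86 / 0.0382)
DR = 20 * log10(179.58)
DR = 45.09 dB

45.09 dB


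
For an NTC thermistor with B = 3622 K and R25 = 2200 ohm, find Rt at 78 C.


NTC thermistor equation: Rt = R25 * exp(B * (1/T - 1/T25)).
T in Kelvin: 351.15 K, T25 = 298.15 K
1/T - 1/T25 = 1/351.15 - 1/298.15 = -0.00050623
B * (1/T - 1/T25) = 3622 * -0.00050623 = -1.8336
Rt = 2200 * exp(-1.8336) = 351.7 ohm

351.7 ohm


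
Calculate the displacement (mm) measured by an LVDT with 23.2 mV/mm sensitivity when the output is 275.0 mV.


Displacement = Vout / sensitivity.
d = 275.0 / 23.2
d = 11.853 mm

11.853 mm


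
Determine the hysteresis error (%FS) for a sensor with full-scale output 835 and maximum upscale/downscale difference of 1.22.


Hysteresis = (max difference / full scale) * 100%.
H = (1.22 / 835) * 100
H = 0.146 %FS

0.146 %FS


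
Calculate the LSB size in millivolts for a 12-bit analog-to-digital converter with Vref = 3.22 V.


The resolution (LSB) of an ADC is Vref / 2^n.
LSB = 3.22 / 2^12
LSB = 3.22 / 4096
LSB = 0.00078613 V = 0.78613281 mV

0.78613281 mV


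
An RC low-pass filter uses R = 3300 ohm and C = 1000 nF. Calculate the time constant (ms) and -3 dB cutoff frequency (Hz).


Time constant: tau = R * C.
tau = 3300 * 1.00e-06 = 0.0033 s
tau = 3.3 ms
Cutoff frequency: fc = 1 / (2*pi*R*C).
fc = 1 / (2*pi*0.0033) = 48.23 Hz

tau = 3.3 ms, fc = 48.23 Hz


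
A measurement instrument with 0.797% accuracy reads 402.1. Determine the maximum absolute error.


Absolute error = (accuracy% / 100) * reading.
Error = (0.797 / 100) * 402.1
Error = 0.00797 * 402.1
Error = 3.2047

3.2047


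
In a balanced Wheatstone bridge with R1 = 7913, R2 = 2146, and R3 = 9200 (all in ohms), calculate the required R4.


At balance: R1*R4 = R2*R3, so R4 = R2*R3/R1.
R4 = 2146 * 9200 / 7913
R4 = 19743200 / 7913
R4 = 2495.03 ohm

2495.03 ohm


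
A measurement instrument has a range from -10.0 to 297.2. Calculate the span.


Span = upper range - lower range.
Span = 297.2 - (-10.0)
Span = 307.2

307.2


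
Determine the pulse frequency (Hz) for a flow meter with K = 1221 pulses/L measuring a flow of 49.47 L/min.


Frequency = K * Q / 60 (converting L/min to L/s).
f = 1221 * 49.47 / 60
f = 60402.87 / 60
f = 1006.71 Hz

1006.71 Hz


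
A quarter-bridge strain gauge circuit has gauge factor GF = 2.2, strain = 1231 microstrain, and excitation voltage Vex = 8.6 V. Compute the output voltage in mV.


Quarter bridge output: Vout = (GF * epsilon * Vex) / 4.
Vout = (2.2 * 1231e-6 * 8.6) / 4
Vout = 0.02329052 / 4 V
Vout = 0.00582263 V = 5.8226 mV

5.8226 mV


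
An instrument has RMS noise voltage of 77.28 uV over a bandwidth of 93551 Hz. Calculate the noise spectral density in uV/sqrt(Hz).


Noise spectral density = Vrms / sqrt(BW).
NSD = 77.28 / sqrt(93551)
NSD = 77.28 / 305.8611
NSD = 0.2527 uV/sqrt(Hz)

0.2527 uV/sqrt(Hz)


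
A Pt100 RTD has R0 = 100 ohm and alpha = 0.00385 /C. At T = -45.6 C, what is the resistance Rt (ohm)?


The RTD equation: Rt = R0 * (1 + alpha * T).
Rt = 100 * (1 + 0.00385 * -45.6)
Rt = 100 * (1 + -0.17556)
Rt = 100 * 0.82444
Rt = 82.444 ohm

82.444 ohm


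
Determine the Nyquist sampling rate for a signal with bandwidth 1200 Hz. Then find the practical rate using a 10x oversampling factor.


By Nyquist theorem, fs_min = 2 * fmax.
fs_min = 2 * 1200 = 2400 Hz
Practical rate = 10 * fs_min = 10 * 2400 = 24000 Hz

fs_min = 2400 Hz, fs_practical = 24000 Hz


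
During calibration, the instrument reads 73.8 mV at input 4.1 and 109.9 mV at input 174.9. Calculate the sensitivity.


Sensitivity = (y2 - y1) / (x2 - x1).
S = (109.9 - 73.8) / (174.9 - 4.1)
S = 36.1 / 170.8
S = 0.2114 mV/unit

0.2114 mV/unit


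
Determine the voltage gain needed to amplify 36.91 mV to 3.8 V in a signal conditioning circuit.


Gain = Vout / Vin (converting to same units).
G = 3.8 V / 36.91 mV
G = 3800.0 mV / 36.91 mV
G = 102.95

102.95


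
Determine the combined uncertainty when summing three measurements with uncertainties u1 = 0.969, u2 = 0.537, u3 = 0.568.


For a sum of independent quantities, uc = sqrt(u1^2 + u2^2 + u3^2).
uc = sqrt(0.969^2 + 0.537^2 + 0.568^2)
uc = sqrt(0.938961 + 0.288369 + 0.322624)
uc = 1.245

1.245


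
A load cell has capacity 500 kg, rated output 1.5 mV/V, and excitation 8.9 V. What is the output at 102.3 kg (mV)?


Vout = rated_output * Vex * (load / capacity).
Vout = 1.5 * 8.9 * (102.3 / 500)
Vout = 1.5 * 8.9 * 0.2046
Vout = 2.731 mV

2.731 mV


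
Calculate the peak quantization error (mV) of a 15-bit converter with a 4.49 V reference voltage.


The maximum quantization error is +/- LSB/2.
LSB = Vref / 2^n = 4.49 / 32768 = 0.00013702 V
Max error = LSB / 2 = 0.00013702 / 2 = 6.851e-05 V
Max error = 0.0685 mV

0.0685 mV


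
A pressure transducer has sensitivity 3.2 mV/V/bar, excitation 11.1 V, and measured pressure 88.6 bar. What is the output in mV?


Output = sensitivity * Vex * P.
Vout = 3.2 * 11.1 * 88.6
Vout = 35.52 * 88.6
Vout = 3147.07 mV

3147.07 mV


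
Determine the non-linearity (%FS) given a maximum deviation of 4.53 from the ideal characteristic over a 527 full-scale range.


Linearity error = (max deviation / full scale) * 100%.
Linearity = (4.53 / 527) * 100
Linearity = 0.86 %FS

0.86 %FS


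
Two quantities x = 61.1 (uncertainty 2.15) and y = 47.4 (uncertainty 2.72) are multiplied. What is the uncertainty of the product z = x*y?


For a product z = x*y, the relative uncertainty is:
uz/z = sqrt((ux/x)^2 + (uy/y)^2)
Relative uncertainties: ux/x = 2.15/61.1 = 0.035188
uy/y = 2.72/47.4 = 0.057384
z = 61.1 * 47.4 = 2896.1
uz = 2896.1 * sqrt(0.035188^2 + 0.057384^2) = 194.95

194.95


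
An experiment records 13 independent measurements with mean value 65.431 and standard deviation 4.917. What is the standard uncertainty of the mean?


The standard uncertainty for Type A evaluation is u = s / sqrt(n).
u = 4.917 / sqrt(13)
u = 4.917 / 3.6056
u = 1.3637

1.3637


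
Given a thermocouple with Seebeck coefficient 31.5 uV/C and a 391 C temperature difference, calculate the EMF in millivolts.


The thermocouple output V = sensitivity * dT.
V = 31.5 uV/C * 391 C
V = 12316.5 uV
V = 12.316 mV

12.316 mV


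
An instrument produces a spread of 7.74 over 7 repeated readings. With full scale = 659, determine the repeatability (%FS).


Repeatability = (spread / full scale) * 100%.
R = (7.74 / 659) * 100
R = 1.175 %FS

1.175 %FS


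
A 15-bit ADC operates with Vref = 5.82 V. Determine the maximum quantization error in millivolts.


The maximum quantization error is +/- LSB/2.
LSB = Vref / 2^n = 5.82 / 32768 = 0.00017761 V
Max error = LSB / 2 = 0.00017761 / 2 = 8.881e-05 V
Max error = 0.0888 mV

0.0888 mV


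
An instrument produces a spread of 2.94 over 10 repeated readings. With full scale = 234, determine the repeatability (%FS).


Repeatability = (spread / full scale) * 100%.
R = (2.94 / 234) * 100
R = 1.256 %FS

1.256 %FS


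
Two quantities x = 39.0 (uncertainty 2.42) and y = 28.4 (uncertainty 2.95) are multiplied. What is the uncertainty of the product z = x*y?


For a product z = x*y, the relative uncertainty is:
uz/z = sqrt((ux/x)^2 + (uy/y)^2)
Relative uncertainties: ux/x = 2.42/39.0 = 0.062051
uy/y = 2.95/28.4 = 0.103873
z = 39.0 * 28.4 = 1107.6
uz = 1107.6 * sqrt(0.062051^2 + 0.103873^2) = 134.015

134.015


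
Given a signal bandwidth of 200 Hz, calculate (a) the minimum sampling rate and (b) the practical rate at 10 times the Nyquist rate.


By Nyquist theorem, fs_min = 2 * fmax.
fs_min = 2 * 200 = 400 Hz
Practical rate = 10 * fs_min = 10 * 400 = 4000 Hz

fs_min = 400 Hz, fs_practical = 4000 Hz


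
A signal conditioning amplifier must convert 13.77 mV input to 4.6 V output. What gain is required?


Gain = Vout / Vin (converting to same units).
G = 4.6 V / 13.77 mV
G = 4600.0 mV / 13.77 mV
G = 334.06

334.06


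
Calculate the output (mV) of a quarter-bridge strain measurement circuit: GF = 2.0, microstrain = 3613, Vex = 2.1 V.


Quarter bridge output: Vout = (GF * epsilon * Vex) / 4.
Vout = (2.0 * 3613e-6 * 2.1) / 4
Vout = 0.0151746 / 4 V
Vout = 0.00379365 V = 3.7936 mV

3.7936 mV


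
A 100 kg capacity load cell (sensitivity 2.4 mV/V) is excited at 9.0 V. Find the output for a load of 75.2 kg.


Vout = rated_output * Vex * (load / capacity).
Vout = 2.4 * 9.0 * (75.2 / 100)
Vout = 2.4 * 9.0 * 0.752
Vout = 16.243 mV

16.243 mV


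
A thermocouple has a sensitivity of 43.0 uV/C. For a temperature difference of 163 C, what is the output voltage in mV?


The thermocouple output V = sensitivity * dT.
V = 43.0 uV/C * 163 C
V = 7009.0 uV
V = 7.009 mV

7.009 mV


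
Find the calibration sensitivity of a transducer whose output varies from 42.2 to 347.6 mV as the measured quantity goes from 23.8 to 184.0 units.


Sensitivity = (y2 - y1) / (x2 - x1).
S = (347.6 - 42.2) / (184.0 - 23.8)
S = 305.4 / 160.2
S = 1.9064 mV/unit

1.9064 mV/unit


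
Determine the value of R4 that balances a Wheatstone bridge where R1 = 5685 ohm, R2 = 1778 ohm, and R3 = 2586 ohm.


At balance: R1*R4 = R2*R3, so R4 = R2*R3/R1.
R4 = 1778 * 2586 / 5685
R4 = 4597908 / 5685
R4 = 808.78 ohm

808.78 ohm


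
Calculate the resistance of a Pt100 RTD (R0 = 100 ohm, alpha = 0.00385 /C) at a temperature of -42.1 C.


The RTD equation: Rt = R0 * (1 + alpha * T).
Rt = 100 * (1 + 0.00385 * -42.1)
Rt = 100 * (1 + -0.162085)
Rt = 100 * 0.837915
Rt = 83.791 ohm

83.791 ohm


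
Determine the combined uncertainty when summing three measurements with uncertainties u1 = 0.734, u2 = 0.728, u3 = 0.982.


For a sum of independent quantities, uc = sqrt(u1^2 + u2^2 + u3^2).
uc = sqrt(0.734^2 + 0.728^2 + 0.982^2)
uc = sqrt(0.538756 + 0.529984 + 0.964324)
uc = 1.4259

1.4259


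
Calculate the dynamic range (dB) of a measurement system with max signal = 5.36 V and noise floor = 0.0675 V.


Dynamic range = 20 * log10(Vmax / Vnoise).
DR = 20 * log10(5.36 / 0.0675)
DR = 20 * log10(79.41)
DR = 38.0 dB

38.0 dB


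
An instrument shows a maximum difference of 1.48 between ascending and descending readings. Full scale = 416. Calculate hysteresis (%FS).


Hysteresis = (max difference / full scale) * 100%.
H = (1.48 / 416) * 100
H = 0.356 %FS

0.356 %FS


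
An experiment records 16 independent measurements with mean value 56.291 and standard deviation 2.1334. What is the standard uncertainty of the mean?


The standard uncertainty for Type A evaluation is u = s / sqrt(n).
u = 2.1334 / sqrt(16)
u = 2.1334 / 4.0
u = 0.5333

0.5333


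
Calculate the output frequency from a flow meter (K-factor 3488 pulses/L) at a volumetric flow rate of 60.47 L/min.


Frequency = K * Q / 60 (converting L/min to L/s).
f = 3488 * 60.47 / 60
f = 210919.36 / 60
f = 3515.32 Hz

3515.32 Hz


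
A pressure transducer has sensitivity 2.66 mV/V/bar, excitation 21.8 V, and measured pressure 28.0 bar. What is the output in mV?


Output = sensitivity * Vex * P.
Vout = 2.66 * 21.8 * 28.0
Vout = 57.988 * 28.0
Vout = 1623.66 mV

1623.66 mV


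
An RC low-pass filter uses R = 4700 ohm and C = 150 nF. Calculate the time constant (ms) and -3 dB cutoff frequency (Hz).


Time constant: tau = R * C.
tau = 4700 * 1.50e-07 = 0.000705 s
tau = 0.705 ms
Cutoff frequency: fc = 1 / (2*pi*R*C).
fc = 1 / (2*pi*0.000705) = 225.75 Hz

tau = 0.705 ms, fc = 225.75 Hz


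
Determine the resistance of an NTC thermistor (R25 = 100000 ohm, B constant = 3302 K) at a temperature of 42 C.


NTC thermistor equation: Rt = R25 * exp(B * (1/T - 1/T25)).
T in Kelvin: 315.15 K, T25 = 298.15 K
1/T - 1/T25 = 1/315.15 - 1/298.15 = -0.00018092
B * (1/T - 1/T25) = 3302 * -0.00018092 = -0.5974
Rt = 100000 * exp(-0.5974) = 55023.4 ohm

55023.4 ohm


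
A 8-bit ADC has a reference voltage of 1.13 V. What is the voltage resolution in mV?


The resolution (LSB) of an ADC is Vref / 2^n.
LSB = 1.13 / 2^8
LSB = 1.13 / 256
LSB = 0.00441406 V = 4.4140625 mV

4.4140625 mV


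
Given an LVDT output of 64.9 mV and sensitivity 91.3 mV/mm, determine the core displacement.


Displacement = Vout / sensitivity.
d = 64.9 / 91.3
d = 0.711 mm

0.711 mm


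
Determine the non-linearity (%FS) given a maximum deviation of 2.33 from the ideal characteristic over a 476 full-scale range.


Linearity error = (max deviation / full scale) * 100%.
Linearity = (2.33 / 476) * 100
Linearity = 0.489 %FS

0.489 %FS


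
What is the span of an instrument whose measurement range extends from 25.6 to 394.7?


Span = upper range - lower range.
Span = 394.7 - (25.6)
Span = 369.1

369.1


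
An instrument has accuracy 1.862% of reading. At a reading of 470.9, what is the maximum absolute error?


Absolute error = (accuracy% / 100) * reading.
Error = (1.862 / 100) * 470.9
Error = 0.01862 * 470.9
Error = 8.7682

8.7682


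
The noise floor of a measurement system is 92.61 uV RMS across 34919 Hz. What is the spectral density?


Noise spectral density = Vrms / sqrt(BW).
NSD = 92.61 / sqrt(34919)
NSD = 92.61 / 186.8663
NSD = 0.4956 uV/sqrt(Hz)

0.4956 uV/sqrt(Hz)


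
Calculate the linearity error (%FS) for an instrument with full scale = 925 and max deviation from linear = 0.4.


Linearity error = (max deviation / full scale) * 100%.
Linearity = (0.4 / 925) * 100
Linearity = 0.043 %FS

0.043 %FS


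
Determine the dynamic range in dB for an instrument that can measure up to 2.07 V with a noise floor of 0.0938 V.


Dynamic range = 20 * log10(Vmax / Vnoise).
DR = 20 * log10(2.07 / 0.0938)
DR = 20 * log10(22.07)
DR = 26.88 dB

26.88 dB


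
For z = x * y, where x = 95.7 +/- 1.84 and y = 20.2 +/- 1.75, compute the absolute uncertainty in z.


For a product z = x*y, the relative uncertainty is:
uz/z = sqrt((ux/x)^2 + (uy/y)^2)
Relative uncertainties: ux/x = 1.84/95.7 = 0.019227
uy/y = 1.75/20.2 = 0.086634
z = 95.7 * 20.2 = 1933.1
uz = 1933.1 * sqrt(0.019227^2 + 0.086634^2) = 171.55

171.55


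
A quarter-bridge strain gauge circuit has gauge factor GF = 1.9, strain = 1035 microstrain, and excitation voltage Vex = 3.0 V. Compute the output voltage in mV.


Quarter bridge output: Vout = (GF * epsilon * Vex) / 4.
Vout = (1.9 * 1035e-6 * 3.0) / 4
Vout = 0.0058995 / 4 V
Vout = 0.00147488 V = 1.4749 mV

1.4749 mV


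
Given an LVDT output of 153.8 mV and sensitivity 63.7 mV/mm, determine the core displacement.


Displacement = Vout / sensitivity.
d = 153.8 / 63.7
d = 2.414 mm

2.414 mm


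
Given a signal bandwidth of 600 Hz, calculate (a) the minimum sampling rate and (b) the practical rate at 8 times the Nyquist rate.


By Nyquist theorem, fs_min = 2 * fmax.
fs_min = 2 * 600 = 1200 Hz
Practical rate = 8 * fs_min = 8 * 1200 = 9600 Hz

fs_min = 1200 Hz, fs_practical = 9600 Hz


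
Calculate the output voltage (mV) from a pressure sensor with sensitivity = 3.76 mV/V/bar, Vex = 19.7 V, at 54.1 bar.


Output = sensitivity * Vex * P.
Vout = 3.76 * 19.7 * 54.1
Vout = 74.072 * 54.1
Vout = 4007.3 mV

4007.3 mV


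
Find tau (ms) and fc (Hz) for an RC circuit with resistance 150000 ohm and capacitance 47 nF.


Time constant: tau = R * C.
tau = 150000 * 4.70e-08 = 0.00705 s
tau = 7.05 ms
Cutoff frequency: fc = 1 / (2*pi*R*C).
fc = 1 / (2*pi*0.00705) = 22.58 Hz

tau = 7.05 ms, fc = 22.58 Hz


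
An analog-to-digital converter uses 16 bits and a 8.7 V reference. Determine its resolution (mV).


The resolution (LSB) of an ADC is Vref / 2^n.
LSB = 8.7 / 2^16
LSB = 8.7 / 65536
LSB = 0.00013275 V = 0.13275146 mV

0.13275146 mV


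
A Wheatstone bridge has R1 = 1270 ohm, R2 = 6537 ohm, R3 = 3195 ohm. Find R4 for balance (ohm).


At balance: R1*R4 = R2*R3, so R4 = R2*R3/R1.
R4 = 6537 * 3195 / 1270
R4 = 20885715 / 1270
R4 = 16445.44 ohm

16445.44 ohm


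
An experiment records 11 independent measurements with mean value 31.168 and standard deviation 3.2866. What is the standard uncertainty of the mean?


The standard uncertainty for Type A evaluation is u = s / sqrt(n).
u = 3.2866 / sqrt(11)
u = 3.2866 / 3.3166
u = 0.9909

0.9909


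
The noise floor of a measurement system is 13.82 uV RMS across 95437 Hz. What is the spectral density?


Noise spectral density = Vrms / sqrt(BW).
NSD = 13.82 / sqrt(95437)
NSD = 13.82 / 308.9288
NSD = 0.0447 uV/sqrt(Hz)

0.0447 uV/sqrt(Hz)


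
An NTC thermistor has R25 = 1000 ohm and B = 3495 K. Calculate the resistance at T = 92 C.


NTC thermistor equation: Rt = R25 * exp(B * (1/T - 1/T25)).
T in Kelvin: 365.15 K, T25 = 298.15 K
1/T - 1/T25 = 1/365.15 - 1/298.15 = -0.00061542
B * (1/T - 1/T25) = 3495 * -0.00061542 = -2.1509
Rt = 1000 * exp(-2.1509) = 116.4 ohm

116.4 ohm


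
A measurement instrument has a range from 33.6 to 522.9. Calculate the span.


Span = upper range - lower range.
Span = 522.9 - (33.6)
Span = 489.3

489.3


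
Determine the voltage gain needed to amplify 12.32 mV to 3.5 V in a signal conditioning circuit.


Gain = Vout / Vin (converting to same units).
G = 3.5 V / 12.32 mV
G = 3500.0 mV / 12.32 mV
G = 284.09

284.09


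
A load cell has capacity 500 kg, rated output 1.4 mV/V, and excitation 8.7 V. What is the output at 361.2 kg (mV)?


Vout = rated_output * Vex * (load / capacity).
Vout = 1.4 * 8.7 * (361.2 / 500)
Vout = 1.4 * 8.7 * 0.7224
Vout = 8.799 mV

8.799 mV


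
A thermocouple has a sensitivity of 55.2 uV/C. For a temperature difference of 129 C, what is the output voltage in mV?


The thermocouple output V = sensitivity * dT.
V = 55.2 uV/C * 129 C
V = 7120.8 uV
V = 7.121 mV

7.121 mV


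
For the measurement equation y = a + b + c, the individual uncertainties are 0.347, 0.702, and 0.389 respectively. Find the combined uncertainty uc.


For a sum of independent quantities, uc = sqrt(u1^2 + u2^2 + u3^2).
uc = sqrt(0.347^2 + 0.702^2 + 0.389^2)
uc = sqrt(0.120409 + 0.492804 + 0.151321)
uc = 0.8744

0.8744


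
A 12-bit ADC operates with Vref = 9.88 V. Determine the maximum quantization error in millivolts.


The maximum quantization error is +/- LSB/2.
LSB = Vref / 2^n = 9.88 / 4096 = 0.00241211 V
Max error = LSB / 2 = 0.00241211 / 2 = 0.00120605 V
Max error = 1.2061 mV

1.2061 mV


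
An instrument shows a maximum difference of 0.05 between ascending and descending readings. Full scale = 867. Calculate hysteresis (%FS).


Hysteresis = (max difference / full scale) * 100%.
H = (0.05 / 867) * 100
H = 0.006 %FS

0.006 %FS


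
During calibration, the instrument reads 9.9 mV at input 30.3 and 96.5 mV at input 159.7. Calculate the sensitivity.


Sensitivity = (y2 - y1) / (x2 - x1).
S = (96.5 - 9.9) / (159.7 - 30.3)
S = 86.6 / 129.4
S = 0.6692 mV/unit

0.6692 mV/unit


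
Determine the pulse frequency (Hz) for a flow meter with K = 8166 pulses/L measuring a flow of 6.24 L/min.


Frequency = K * Q / 60 (converting L/min to L/s).
f = 8166 * 6.24 / 60
f = 50955.84 / 60
f = 849.26 Hz

849.26 Hz


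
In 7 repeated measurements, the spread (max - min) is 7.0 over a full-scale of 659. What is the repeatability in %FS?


Repeatability = (spread / full scale) * 100%.
R = (7.0 / 659) * 100
R = 1.062 %FS

1.062 %FS


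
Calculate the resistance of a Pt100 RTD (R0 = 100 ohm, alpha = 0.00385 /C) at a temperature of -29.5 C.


The RTD equation: Rt = R0 * (1 + alpha * T).
Rt = 100 * (1 + 0.00385 * -29.5)
Rt = 100 * (1 + -0.113575)
Rt = 100 * 0.886425
Rt = 88.642 ohm

88.642 ohm


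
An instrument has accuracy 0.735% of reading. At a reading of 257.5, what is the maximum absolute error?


Absolute error = (accuracy% / 100) * reading.
Error = (0.735 / 100) * 257.5
Error = 0.00735 * 257.5
Error = 1.8926

1.8926


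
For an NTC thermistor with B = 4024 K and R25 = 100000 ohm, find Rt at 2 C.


NTC thermistor equation: Rt = R25 * exp(B * (1/T - 1/T25)).
T in Kelvin: 275.15 K, T25 = 298.15 K
1/T - 1/T25 = 1/275.15 - 1/298.15 = 0.00028036
B * (1/T - 1/T25) = 4024 * 0.00028036 = 1.1282
Rt = 100000 * exp(1.1282) = 309005.2 ohm

309005.2 ohm


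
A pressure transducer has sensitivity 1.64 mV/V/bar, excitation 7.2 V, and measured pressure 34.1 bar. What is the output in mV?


Output = sensitivity * Vex * P.
Vout = 1.64 * 7.2 * 34.1
Vout = 11.808 * 34.1
Vout = 402.65 mV

402.65 mV


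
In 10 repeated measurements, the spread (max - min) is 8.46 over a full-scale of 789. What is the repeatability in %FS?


Repeatability = (spread / full scale) * 100%.
R = (8.46 / 789) * 100
R = 1.072 %FS

1.072 %FS


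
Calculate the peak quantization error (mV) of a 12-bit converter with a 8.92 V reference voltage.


The maximum quantization error is +/- LSB/2.
LSB = Vref / 2^n = 8.92 / 4096 = 0.00217773 V
Max error = LSB / 2 = 0.00217773 / 2 = 0.00108887 V
Max error = 1.0889 mV

1.0889 mV


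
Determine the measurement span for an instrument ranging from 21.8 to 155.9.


Span = upper range - lower range.
Span = 155.9 - (21.8)
Span = 134.1

134.1


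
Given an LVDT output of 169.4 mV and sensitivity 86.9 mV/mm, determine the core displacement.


Displacement = Vout / sensitivity.
d = 169.4 / 86.9
d = 1.949 mm

1.949 mm


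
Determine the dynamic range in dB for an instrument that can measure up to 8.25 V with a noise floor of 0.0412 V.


Dynamic range = 20 * log10(Vmax / Vnoise).
DR = 20 * log10(8.25 / 0.0412)
DR = 20 * log10(200.24)
DR = 46.03 dB

46.03 dB


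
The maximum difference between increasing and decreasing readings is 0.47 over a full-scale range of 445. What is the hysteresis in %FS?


Hysteresis = (max difference / full scale) * 100%.
H = (0.47 / 445) * 100
H = 0.106 %FS

0.106 %FS


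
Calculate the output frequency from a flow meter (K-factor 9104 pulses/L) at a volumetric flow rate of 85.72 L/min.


Frequency = K * Q / 60 (converting L/min to L/s).
f = 9104 * 85.72 / 60
f = 780394.88 / 60
f = 13006.58 Hz

13006.58 Hz


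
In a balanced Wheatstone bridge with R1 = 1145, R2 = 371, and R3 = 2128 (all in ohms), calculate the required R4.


At balance: R1*R4 = R2*R3, so R4 = R2*R3/R1.
R4 = 371 * 2128 / 1145
R4 = 789488 / 1145
R4 = 689.51 ohm

689.51 ohm


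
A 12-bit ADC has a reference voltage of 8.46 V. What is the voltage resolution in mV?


The resolution (LSB) of an ADC is Vref / 2^n.
LSB = 8.46 / 2^12
LSB = 8.46 / 4096
LSB = 0.00206543 V = 2.06542969 mV

2.06542969 mV


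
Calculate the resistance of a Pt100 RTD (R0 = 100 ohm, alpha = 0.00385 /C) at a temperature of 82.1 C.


The RTD equation: Rt = R0 * (1 + alpha * T).
Rt = 100 * (1 + 0.00385 * 82.1)
Rt = 100 * (1 + 0.316085)
Rt = 100 * 1.316085
Rt = 131.608 ohm

131.608 ohm


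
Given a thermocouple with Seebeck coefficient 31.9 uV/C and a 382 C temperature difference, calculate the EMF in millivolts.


The thermocouple output V = sensitivity * dT.
V = 31.9 uV/C * 382 C
V = 12185.8 uV
V = 12.186 mV

12.186 mV


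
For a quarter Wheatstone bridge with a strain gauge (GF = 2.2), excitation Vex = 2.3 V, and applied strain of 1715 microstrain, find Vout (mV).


Quarter bridge output: Vout = (GF * epsilon * Vex) / 4.
Vout = (2.2 * 1715e-6 * 2.3) / 4
Vout = 0.0086779 / 4 V
Vout = 0.00216948 V = 2.1695 mV

2.1695 mV


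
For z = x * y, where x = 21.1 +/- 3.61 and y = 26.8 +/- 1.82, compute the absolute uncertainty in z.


For a product z = x*y, the relative uncertainty is:
uz/z = sqrt((ux/x)^2 + (uy/y)^2)
Relative uncertainties: ux/x = 3.61/21.1 = 0.17109
uy/y = 1.82/26.8 = 0.06791
z = 21.1 * 26.8 = 565.5
uz = 565.5 * sqrt(0.17109^2 + 0.06791^2) = 104.091

104.091


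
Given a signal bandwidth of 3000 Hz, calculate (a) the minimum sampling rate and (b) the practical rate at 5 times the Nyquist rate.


By Nyquist theorem, fs_min = 2 * fmax.
fs_min = 2 * 3000 = 6000 Hz
Practical rate = 5 * fs_min = 5 * 6000 = 30000 Hz

fs_min = 6000 Hz, fs_practical = 30000 Hz


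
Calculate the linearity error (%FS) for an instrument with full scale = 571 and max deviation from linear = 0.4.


Linearity error = (max deviation / full scale) * 100%.
Linearity = (0.4 / 571) * 100
Linearity = 0.07 %FS

0.07 %FS


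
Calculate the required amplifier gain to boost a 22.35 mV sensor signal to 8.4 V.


Gain = Vout / Vin (converting to same units).
G = 8.4 V / 22.35 mV
G = 8400.0 mV / 22.35 mV
G = 375.84

375.84


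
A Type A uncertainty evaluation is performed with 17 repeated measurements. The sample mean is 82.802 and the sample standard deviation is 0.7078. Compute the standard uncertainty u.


The standard uncertainty for Type A evaluation is u = s / sqrt(n).
u = 0.7078 / sqrt(17)
u = 0.7078 / 4.1231
u = 0.1717

0.1717


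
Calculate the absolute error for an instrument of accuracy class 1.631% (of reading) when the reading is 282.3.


Absolute error = (accuracy% / 100) * reading.
Error = (1.631 / 100) * 282.3
Error = 0.01631 * 282.3
Error = 4.6043

4.6043


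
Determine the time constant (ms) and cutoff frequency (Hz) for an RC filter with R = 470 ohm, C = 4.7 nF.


Time constant: tau = R * C.
tau = 470 * 4.70e-09 = 2.209e-06 s
tau = 0.0022 ms
Cutoff frequency: fc = 1 / (2*pi*R*C).
fc = 1 / (2*pi*2.209e-06) = 72048.41 Hz

tau = 0.0022 ms, fc = 72048.41 Hz


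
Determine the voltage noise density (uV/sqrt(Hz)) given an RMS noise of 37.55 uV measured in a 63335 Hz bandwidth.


Noise spectral density = Vrms / sqrt(BW).
NSD = 37.55 / sqrt(63335)
NSD = 37.55 / 251.6645
NSD = 0.1492 uV/sqrt(Hz)

0.1492 uV/sqrt(Hz)


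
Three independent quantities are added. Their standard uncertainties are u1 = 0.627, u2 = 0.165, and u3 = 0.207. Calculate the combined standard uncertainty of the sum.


For a sum of independent quantities, uc = sqrt(u1^2 + u2^2 + u3^2).
uc = sqrt(0.627^2 + 0.165^2 + 0.207^2)
uc = sqrt(0.393129 + 0.027225 + 0.042849)
uc = 0.6806

0.6806


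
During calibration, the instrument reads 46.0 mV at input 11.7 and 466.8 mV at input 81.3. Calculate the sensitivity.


Sensitivity = (y2 - y1) / (x2 - x1).
S = (466.8 - 46.0) / (81.3 - 11.7)
S = 420.8 / 69.6
S = 6.046 mV/unit

6.046 mV/unit


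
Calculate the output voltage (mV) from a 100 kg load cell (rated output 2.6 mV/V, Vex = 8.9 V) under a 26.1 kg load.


Vout = rated_output * Vex * (load / capacity).
Vout = 2.6 * 8.9 * (26.1 / 100)
Vout = 2.6 * 8.9 * 0.261
Vout = 6.04 mV

6.04 mV


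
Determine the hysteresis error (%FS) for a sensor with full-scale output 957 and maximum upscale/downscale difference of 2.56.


Hysteresis = (max difference / full scale) * 100%.
H = (2.56 / 957) * 100
H = 0.268 %FS

0.268 %FS


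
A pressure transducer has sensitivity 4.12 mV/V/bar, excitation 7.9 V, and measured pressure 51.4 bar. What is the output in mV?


Output = sensitivity * Vex * P.
Vout = 4.12 * 7.9 * 51.4
Vout = 32.548 * 51.4
Vout = 1672.97 mV

1672.97 mV


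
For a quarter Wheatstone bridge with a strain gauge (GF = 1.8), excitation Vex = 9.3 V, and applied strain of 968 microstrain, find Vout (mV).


Quarter bridge output: Vout = (GF * epsilon * Vex) / 4.
Vout = (1.8 * 968e-6 * 9.3) / 4
Vout = 0.01620432 / 4 V
Vout = 0.00405108 V = 4.0511 mV

4.0511 mV


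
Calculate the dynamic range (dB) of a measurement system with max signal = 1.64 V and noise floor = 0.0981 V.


Dynamic range = 20 * log10(Vmax / Vnoise).
DR = 20 * log10(1.64 / 0.0981)
DR = 20 * log10(16.72)
DR = 24.46 dB

24.46 dB


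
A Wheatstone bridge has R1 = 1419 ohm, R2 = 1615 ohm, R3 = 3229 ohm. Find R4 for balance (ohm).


At balance: R1*R4 = R2*R3, so R4 = R2*R3/R1.
R4 = 1615 * 3229 / 1419
R4 = 5214835 / 1419
R4 = 3675.01 ohm

3675.01 ohm


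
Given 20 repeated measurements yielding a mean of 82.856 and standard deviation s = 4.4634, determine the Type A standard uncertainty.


The standard uncertainty for Type A evaluation is u = s / sqrt(n).
u = 4.4634 / sqrt(20)
u = 4.4634 / 4.4721
u = 0.998

0.998


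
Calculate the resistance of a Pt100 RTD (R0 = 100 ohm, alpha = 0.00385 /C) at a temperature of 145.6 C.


The RTD equation: Rt = R0 * (1 + alpha * T).
Rt = 100 * (1 + 0.00385 * 145.6)
Rt = 100 * (1 + 0.56056)
Rt = 100 * 1.56056
Rt = 156.056 ohm

156.056 ohm


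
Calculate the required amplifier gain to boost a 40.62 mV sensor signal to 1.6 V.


Gain = Vout / Vin (converting to same units).
G = 1.6 V / 40.62 mV
G = 1600.0 mV / 40.62 mV
G = 39.39

39.39


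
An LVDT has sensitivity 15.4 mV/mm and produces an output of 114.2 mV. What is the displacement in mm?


Displacement = Vout / sensitivity.
d = 114.2 / 15.4
d = 7.416 mm

7.416 mm


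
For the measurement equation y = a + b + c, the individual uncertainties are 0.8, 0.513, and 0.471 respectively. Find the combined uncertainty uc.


For a sum of independent quantities, uc = sqrt(u1^2 + u2^2 + u3^2).
uc = sqrt(0.8^2 + 0.513^2 + 0.471^2)
uc = sqrt(0.64 + 0.263169 + 0.221841)
uc = 1.0607

1.0607


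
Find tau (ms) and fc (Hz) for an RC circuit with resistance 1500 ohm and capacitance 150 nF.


Time constant: tau = R * C.
tau = 1500 * 1.50e-07 = 0.000225 s
tau = 0.225 ms
Cutoff frequency: fc = 1 / (2*pi*R*C).
fc = 1 / (2*pi*0.000225) = 707.36 Hz

tau = 0.225 ms, fc = 707.36 Hz


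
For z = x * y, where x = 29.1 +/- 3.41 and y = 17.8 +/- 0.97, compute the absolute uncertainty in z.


For a product z = x*y, the relative uncertainty is:
uz/z = sqrt((ux/x)^2 + (uy/y)^2)
Relative uncertainties: ux/x = 3.41/29.1 = 0.117182
uy/y = 0.97/17.8 = 0.054494
z = 29.1 * 17.8 = 518.0
uz = 518.0 * sqrt(0.117182^2 + 0.054494^2) = 66.94

66.94


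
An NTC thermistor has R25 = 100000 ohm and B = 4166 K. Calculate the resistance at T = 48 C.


NTC thermistor equation: Rt = R25 * exp(B * (1/T - 1/T25)).
T in Kelvin: 321.15 K, T25 = 298.15 K
1/T - 1/T25 = 1/321.15 - 1/298.15 = -0.00024021
B * (1/T - 1/T25) = 4166 * -0.00024021 = -1.0007
Rt = 100000 * exp(-1.0007) = 36762.2 ohm

36762.2 ohm


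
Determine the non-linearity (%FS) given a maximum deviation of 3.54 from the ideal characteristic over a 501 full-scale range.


Linearity error = (max deviation / full scale) * 100%.
Linearity = (3.54 / 501) * 100
Linearity = 0.707 %FS

0.707 %FS


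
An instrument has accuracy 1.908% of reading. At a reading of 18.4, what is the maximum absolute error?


Absolute error = (accuracy% / 100) * reading.
Error = (1.908 / 100) * 18.4
Error = 0.01908 * 18.4
Error = 0.3511

0.3511


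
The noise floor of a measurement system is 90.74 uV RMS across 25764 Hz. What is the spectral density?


Noise spectral density = Vrms / sqrt(BW).
NSD = 90.74 / sqrt(25764)
NSD = 90.74 / 160.5117
NSD = 0.5653 uV/sqrt(Hz)

0.5653 uV/sqrt(Hz)


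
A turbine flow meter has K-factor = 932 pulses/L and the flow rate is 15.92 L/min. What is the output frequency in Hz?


Frequency = K * Q / 60 (converting L/min to L/s).
f = 932 * 15.92 / 60
f = 14837.44 / 60
f = 247.29 Hz

247.29 Hz


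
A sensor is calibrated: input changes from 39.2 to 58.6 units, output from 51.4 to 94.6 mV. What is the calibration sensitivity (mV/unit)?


Sensitivity = (y2 - y1) / (x2 - x1).
S = (94.6 - 51.4) / (58.6 - 39.2)
S = 43.2 / 19.4
S = 2.2268 mV/unit

2.2268 mV/unit


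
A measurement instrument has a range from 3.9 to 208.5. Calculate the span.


Span = upper range - lower range.
Span = 208.5 - (3.9)
Span = 204.6

204.6


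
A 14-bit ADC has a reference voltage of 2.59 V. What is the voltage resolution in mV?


The resolution (LSB) of an ADC is Vref / 2^n.
LSB = 2.59 / 2^14
LSB = 2.59 / 16384
LSB = 0.00015808 V = 0.15808105 mV

0.15808105 mV


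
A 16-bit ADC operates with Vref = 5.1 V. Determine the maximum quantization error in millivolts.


The maximum quantization error is +/- LSB/2.
LSB = Vref / 2^n = 5.1 / 65536 = 7.782e-05 V
Max error = LSB / 2 = 7.782e-05 / 2 = 3.891e-05 V
Max error = 0.0389 mV

0.0389 mV


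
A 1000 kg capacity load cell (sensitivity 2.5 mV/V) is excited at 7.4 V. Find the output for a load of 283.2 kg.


Vout = rated_output * Vex * (load / capacity).
Vout = 2.5 * 7.4 * (283.2 / 1000)
Vout = 2.5 * 7.4 * 0.2832
Vout = 5.239 mV

5.239 mV


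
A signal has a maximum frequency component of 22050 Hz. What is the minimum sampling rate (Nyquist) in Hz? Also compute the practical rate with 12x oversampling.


By Nyquist theorem, fs_min = 2 * fmax.
fs_min = 2 * 22050 = 44100 Hz
Practical rate = 12 * fs_min = 12 * 44100 = 529200 Hz

fs_min = 44100 Hz, fs_practical = 529200 Hz


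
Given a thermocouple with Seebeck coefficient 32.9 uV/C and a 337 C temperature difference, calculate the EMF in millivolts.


The thermocouple output V = sensitivity * dT.
V = 32.9 uV/C * 337 C
V = 11087.3 uV
V = 11.087 mV

11.087 mV


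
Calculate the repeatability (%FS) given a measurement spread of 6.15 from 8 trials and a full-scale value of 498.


Repeatability = (spread / full scale) * 100%.
R = (6.15 / 498) * 100
R = 1.235 %FS

1.235 %FS


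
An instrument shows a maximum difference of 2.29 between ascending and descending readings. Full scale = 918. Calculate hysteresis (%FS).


Hysteresis = (max difference / full scale) * 100%.
H = (2.29 / 918) * 100
H = 0.249 %FS

0.249 %FS


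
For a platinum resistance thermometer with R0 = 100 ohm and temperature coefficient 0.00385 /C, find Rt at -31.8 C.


The RTD equation: Rt = R0 * (1 + alpha * T).
Rt = 100 * (1 + 0.00385 * -31.8)
Rt = 100 * (1 + -0.12243)
Rt = 100 * 0.87757
Rt = 87.757 ohm

87.757 ohm


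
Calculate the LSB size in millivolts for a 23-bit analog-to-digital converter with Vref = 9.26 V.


The resolution (LSB) of an ADC is Vref / 2^n.
LSB = 9.26 / 2^23
LSB = 9.26 / 8388608
LSB = 1.1e-06 V = 0.00110388 mV

0.00110388 mV


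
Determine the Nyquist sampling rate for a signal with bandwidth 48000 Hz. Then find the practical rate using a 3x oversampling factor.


By Nyquist theorem, fs_min = 2 * fmax.
fs_min = 2 * 48000 = 96000 Hz
Practical rate = 3 * fs_min = 3 * 96000 = 288000 Hz

fs_min = 96000 Hz, fs_practical = 288000 Hz


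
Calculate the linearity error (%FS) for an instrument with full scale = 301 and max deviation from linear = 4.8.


Linearity error = (max deviation / full scale) * 100%.
Linearity = (4.8 / 301) * 100
Linearity = 1.595 %FS

1.595 %FS


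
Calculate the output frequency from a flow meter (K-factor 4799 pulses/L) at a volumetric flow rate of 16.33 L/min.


Frequency = K * Q / 60 (converting L/min to L/s).
f = 4799 * 16.33 / 60
f = 78367.67 / 60
f = 1306.13 Hz

1306.13 Hz


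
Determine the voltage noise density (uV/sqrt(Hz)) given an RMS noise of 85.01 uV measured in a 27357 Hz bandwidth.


Noise spectral density = Vrms / sqrt(BW).
NSD = 85.01 / sqrt(27357)
NSD = 85.01 / 165.3995
NSD = 0.514 uV/sqrt(Hz)

0.514 uV/sqrt(Hz)
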